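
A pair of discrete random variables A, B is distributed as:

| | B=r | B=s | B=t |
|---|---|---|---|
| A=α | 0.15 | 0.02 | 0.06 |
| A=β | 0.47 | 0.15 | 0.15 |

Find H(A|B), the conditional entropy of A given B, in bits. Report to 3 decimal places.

0.765 bits

Marginals: p(A) = (0.2300, 0.7700), p(B) = (0.6200, 0.1700, 0.2100).
H(A|B) = Σ p(B) · H(A|B=·).
  B=r: p=0.6200, H(A|B=r) = 0.7982
  B=s: p=0.1700, H(A|B=s) = 0.5226
  B=t: p=0.2100, H(A|B=t) = 0.8631
Weighted sum = 0.765 bits.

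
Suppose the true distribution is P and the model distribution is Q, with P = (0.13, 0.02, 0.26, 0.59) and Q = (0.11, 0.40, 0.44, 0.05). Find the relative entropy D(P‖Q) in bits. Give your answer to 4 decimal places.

D(P‖Q) = Σ p·log₂(p/q).
  0.13·log₂(0.13/0.11) = 0.03133
  0.02·log₂(0.02/0.40) = -0.08644
  0.26·log₂(0.26/0.44) = -0.19734
  0.59·log₂(0.59/0.05) = 2.10082
D(P‖Q) = 1.8484 bits.

1.8484 bits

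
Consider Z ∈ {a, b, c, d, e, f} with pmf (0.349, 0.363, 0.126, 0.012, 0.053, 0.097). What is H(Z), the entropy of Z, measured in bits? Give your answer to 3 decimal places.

H(Z) = −Σ p·log₂ p.
  −(0.349)·log₂(0.349) = 0.5300
  −(0.363)·log₂(0.363) = 0.5307
  −(0.126)·log₂(0.126) = 0.3766
  −(0.012)·log₂(0.012) = 0.0766
  −(0.053)·log₂(0.053) = 0.2246
  −(0.097)·log₂(0.097) = 0.3265
Sum: 0.5300 + 0.5307 + 0.3766 + 0.0766 + 0.2246 + 0.3265 = 2.065 bits.

2.065 bits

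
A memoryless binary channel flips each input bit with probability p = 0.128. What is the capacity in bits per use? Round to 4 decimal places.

Binary symmetric channel: C = 1 − h₂(ε) where h₂ is the binary entropy function.
h₂(0.128) = −0.128·log₂0.128 − 0.872·log₂0.872 = 0.5519.
C = 1 − 0.5519 = 0.4481 bits per channel use.

0.4481 bits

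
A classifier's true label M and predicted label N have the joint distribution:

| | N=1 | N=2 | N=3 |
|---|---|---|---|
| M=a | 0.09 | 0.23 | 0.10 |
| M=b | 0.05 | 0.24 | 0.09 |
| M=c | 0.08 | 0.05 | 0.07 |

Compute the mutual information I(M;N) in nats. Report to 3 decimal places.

0.045 nats

Marginals: p(M) = (0.4200, 0.3800, 0.2000), p(N) = (0.2200, 0.5200, 0.2600).
I(M;N) = Σ p(x,y)·ln[p(x,y)/(p(x)p(y))].
  (a,1): 0.09·ln(0.9740) = -0.0024
  (a,2): 0.23·ln(1.0531) = 0.0119
  (a,3): 0.10·ln(0.9158) = -0.0088
  (b,1): 0.05·ln(0.5981) = -0.0257
  (b,2): 0.24·ln(1.2146) = 0.0467
  (b,3): 0.09·ln(0.9109) = -0.0084
  (c,1): 0.08·ln(1.8182) = 0.0478
  (c,2): 0.05·ln(0.4808) = -0.0366
  (c,3): 0.07·ln(1.3462) = 0.0208
Sum = 0.045 nats.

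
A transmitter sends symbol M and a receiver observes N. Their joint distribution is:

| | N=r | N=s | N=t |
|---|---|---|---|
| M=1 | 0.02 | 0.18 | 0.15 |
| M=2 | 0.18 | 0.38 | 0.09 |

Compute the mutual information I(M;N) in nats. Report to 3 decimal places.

0.072 nats

Marginals: p(M) = (0.3500, 0.6500), p(N) = (0.2000, 0.5600, 0.2400).
I(M;N) = Σ p(x,y)·ln[p(x,y)/(p(x)p(y))].
  (1,r): 0.02·ln(0.2857) = -0.0251
  (1,s): 0.18·ln(0.9184) = -0.0153
  (1,t): 0.15·ln(1.7857) = 0.0870
  (2,r): 0.18·ln(1.3846) = 0.0586
  (2,s): 0.38·ln(1.0440) = 0.0163
  (2,t): 0.09·ln(0.5769) = -0.0495
Sum = 0.072 nats.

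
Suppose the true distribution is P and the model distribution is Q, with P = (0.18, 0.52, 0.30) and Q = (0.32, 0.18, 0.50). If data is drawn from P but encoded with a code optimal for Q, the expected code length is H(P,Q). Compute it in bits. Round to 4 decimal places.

H(P,Q) = −Σ p·log₂ q.
  −0.18·log₂(0.32) = 0.29589
  −0.52·log₂(0.18) = 1.28644
  −0.30·log₂(0.50) = 0.30000
H(P,Q) = 1.8823 bits.

1.8823 bits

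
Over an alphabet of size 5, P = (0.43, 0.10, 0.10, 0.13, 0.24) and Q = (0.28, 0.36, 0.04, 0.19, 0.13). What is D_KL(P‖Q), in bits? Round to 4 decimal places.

0.3546 bits

D(P‖Q) = Σ p·log₂(p/q).
  0.43·log₂(0.43/0.28) = 0.26613
  0.10·log₂(0.10/0.36) = -0.18480
  0.10·log₂(0.10/0.04) = 0.13219
  0.13·log₂(0.13/0.19) = -0.07117
  0.24·log₂(0.24/0.13) = 0.21229
D(P‖Q) = 0.3546 bits.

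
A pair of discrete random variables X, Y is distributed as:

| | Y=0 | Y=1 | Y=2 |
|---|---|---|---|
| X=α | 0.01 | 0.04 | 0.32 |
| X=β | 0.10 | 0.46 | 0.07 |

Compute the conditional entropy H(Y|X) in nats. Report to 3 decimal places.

Marginals: p(X) = (0.3700, 0.6300), p(Y) = (0.1100, 0.5000, 0.3900).
H(Y|X) = Σ p(X) · H(Y|X=·).
  X=α: p=0.3700, H(Y|X=α) = 0.4637
  X=β: p=0.6300, H(Y|X=β) = 0.7659
Weighted sum = 0.654 nats.

0.654 nats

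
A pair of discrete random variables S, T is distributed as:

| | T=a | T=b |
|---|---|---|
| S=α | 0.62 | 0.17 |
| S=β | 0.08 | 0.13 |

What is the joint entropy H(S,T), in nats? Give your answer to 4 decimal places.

H(S,T) = −Σ p(x,y)·ln p(x,y) over all 4 cells.
  cell (α,a): −0.62·ln0.62 = 0.29638
  cell (α,b): −0.17·ln0.17 = 0.30123
  cell (β,a): −0.08·ln0.08 = 0.20206
  cell (β,b): −0.13·ln0.13 = 0.26523
Sum = 1.0649 nats.

1.0649 nats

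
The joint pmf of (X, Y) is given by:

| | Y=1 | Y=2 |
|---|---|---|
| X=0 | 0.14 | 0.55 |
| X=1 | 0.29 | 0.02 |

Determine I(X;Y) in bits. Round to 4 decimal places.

0.3767 bits

Marginals: p(X) = (0.6900, 0.3100), p(Y) = (0.4300, 0.5700).
I(X;Y) = Σ p(x,y)·log₂[p(x,y)/(p(x)p(y))].
  (0,1): 0.14·log₂(0.4719) = -0.15170
  (0,2): 0.55·log₂(1.3984) = 0.26609
  (1,1): 0.29·log₂(2.1755) = 0.32520
  (1,2): 0.02·log₂(0.1132) = -0.06286
Sum = 0.3767 bits.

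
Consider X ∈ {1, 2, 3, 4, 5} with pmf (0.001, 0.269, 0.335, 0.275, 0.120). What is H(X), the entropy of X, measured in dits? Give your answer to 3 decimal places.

H(X) = −Σ p·log₁₀ p.
  −(0.001)·log₁₀(0.001) = 0.0030
  −(0.269)·log₁₀(0.269) = 0.1534
  −(0.335)·log₁₀(0.335) = 0.1591
  −(0.275)·log₁₀(0.275) = 0.1542
  −(0.120)·log₁₀(0.120) = 0.1105
Sum: 0.0030 + 0.1534 + 0.1591 + 0.1542 + 0.1105 = 0.580 dits.

0.580 dits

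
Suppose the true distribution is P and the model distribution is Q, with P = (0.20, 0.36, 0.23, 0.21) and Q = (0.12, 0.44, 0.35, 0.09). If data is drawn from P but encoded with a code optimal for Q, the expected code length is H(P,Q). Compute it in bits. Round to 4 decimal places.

2.1160 bits

H(P,Q) = −Σ p·log₂ q.
  −0.20·log₂(0.12) = 0.61178
  −0.36·log₂(0.44) = 0.42639
  −0.23·log₂(0.35) = 0.34835
  −0.21·log₂(0.09) = 0.72953
H(P,Q) = 2.1160 bits.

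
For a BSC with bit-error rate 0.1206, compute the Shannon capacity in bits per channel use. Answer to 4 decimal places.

Binary symmetric channel: C = 1 − h₂(ε) where h₂ is the binary entropy function.
h₂(0.1206) = −0.1206·log₂0.1206 − 0.8794·log₂0.8794 = 0.5311.
C = 1 − 0.5311 = 0.4689 bits per channel use.

0.4689 bits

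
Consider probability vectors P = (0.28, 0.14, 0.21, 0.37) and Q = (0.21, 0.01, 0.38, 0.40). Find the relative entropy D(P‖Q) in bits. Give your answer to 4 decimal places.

0.4279 bits

D(P‖Q) = Σ p·log₂(p/q).
  0.28·log₂(0.28/0.21) = 0.11621
  0.14·log₂(0.14/0.01) = 0.53303
  0.21·log₂(0.21/0.38) = -0.17968
  0.37·log₂(0.37/0.40) = -0.04162
D(P‖Q) = 0.4279 bits.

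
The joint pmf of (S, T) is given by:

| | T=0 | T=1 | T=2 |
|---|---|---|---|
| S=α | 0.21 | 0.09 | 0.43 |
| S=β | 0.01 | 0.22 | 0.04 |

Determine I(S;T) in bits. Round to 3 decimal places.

Marginals: p(S) = (0.7300, 0.2700), p(T) = (0.2200, 0.3100, 0.4700).
I(S;T) = H(S) + H(T) − H(S,T).
H(S) = 0.8415, H(T) = 1.5163, H(S,T) = 2.0418.
I(S;T) = 0.8415 + 1.5163 − 2.0418 = 0.316 bits.

0.316 bits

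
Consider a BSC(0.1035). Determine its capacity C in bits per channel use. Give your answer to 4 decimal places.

Binary symmetric channel: C = 1 − h₂(ε) where h₂ is the binary entropy function.
h₂(0.1035) = −0.1035·log₂0.1035 − 0.8965·log₂0.8965 = 0.4800.
C = 1 − 0.4800 = 0.5200 bits per channel use.

0.5200 bits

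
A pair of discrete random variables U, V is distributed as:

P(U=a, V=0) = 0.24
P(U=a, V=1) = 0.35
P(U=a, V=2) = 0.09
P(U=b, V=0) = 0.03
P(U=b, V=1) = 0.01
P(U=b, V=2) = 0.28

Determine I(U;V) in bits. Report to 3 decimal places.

Marginals: p(U) = (0.6800, 0.3200), p(V) = (0.2700, 0.3600, 0.3700).
I(U;V) = H(U) + H(V) − H(U,V).
H(U) = 0.9044, H(V) = 1.5714, H(U,V) = 2.0693.
I(U;V) = 0.9044 + 1.5714 − 2.0693 = 0.406 bits.

0.406 bits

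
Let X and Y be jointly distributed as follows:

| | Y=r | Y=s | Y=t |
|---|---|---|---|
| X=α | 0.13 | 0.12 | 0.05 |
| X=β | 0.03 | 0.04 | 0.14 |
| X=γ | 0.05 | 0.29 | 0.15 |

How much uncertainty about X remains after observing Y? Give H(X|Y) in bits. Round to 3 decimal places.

1.325 bits

Chain rule: H(X|Y) = H(X,Y) − H(Y).
Marginals: p(X) = (0.3000, 0.2100, 0.4900), p(Y) = (0.2100, 0.4500, 0.3400).
H(X,Y) = 2.8450 bits; H(Y) = 1.5204 bits.
H(X|Y) = 2.8450 − 1.5204 = 1.325 bits.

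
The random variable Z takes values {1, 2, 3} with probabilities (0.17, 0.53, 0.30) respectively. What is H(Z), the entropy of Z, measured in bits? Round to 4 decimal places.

1.4411 bits

H(Z) = −Σ p·log₂ p.
  −(0.17)·log₂(0.17) = 0.43459
  −(0.53)·log₂(0.53) = 0.48545
  −(0.30)·log₂(0.30) = 0.52109
Sum: 0.43459 + 0.48545 + 0.52109 = 1.4411 bits.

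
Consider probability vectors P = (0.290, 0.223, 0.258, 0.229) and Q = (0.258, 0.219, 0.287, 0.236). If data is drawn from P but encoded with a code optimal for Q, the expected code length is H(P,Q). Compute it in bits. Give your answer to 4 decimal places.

1.9971 bits

H(P,Q) = −Σ p·log₂ q.
  −0.290·log₂(0.258) = 0.56682
  −0.223·log₂(0.219) = 0.48859
  −0.258·log₂(0.287) = 0.46463
  −0.229·log₂(0.236) = 0.47704
H(P,Q) = 1.9971 bits.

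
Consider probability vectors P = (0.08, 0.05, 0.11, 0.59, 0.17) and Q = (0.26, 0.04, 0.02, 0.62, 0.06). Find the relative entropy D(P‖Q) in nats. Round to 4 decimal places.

D(P‖Q) = Σ p·ln(p/q).
  0.08·ln(0.08/0.26) = -0.09429
  0.05·ln(0.05/0.04) = 0.01116
  0.11·ln(0.11/0.02) = 0.18752
  0.59·ln(0.59/0.62) = -0.02926
  0.17·ln(0.17/0.06) = 0.17705
D(P‖Q) = 0.2522 nats.

0.2522 nats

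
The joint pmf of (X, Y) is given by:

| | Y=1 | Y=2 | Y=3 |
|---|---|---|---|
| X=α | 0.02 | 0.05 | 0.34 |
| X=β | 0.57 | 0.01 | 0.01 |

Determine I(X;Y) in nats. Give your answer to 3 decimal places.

Marginals: p(X) = (0.4100, 0.5900), p(Y) = (0.5900, 0.0600, 0.3500).
I(X;Y) = H(X) + H(Y) − H(X,Y).
H(X) = 0.6769, H(Y) = 0.8475, H(X,Y) = 1.0073.
I(X;Y) = 0.6769 + 0.8475 − 1.0073 = 0.517 nats.

0.517 nats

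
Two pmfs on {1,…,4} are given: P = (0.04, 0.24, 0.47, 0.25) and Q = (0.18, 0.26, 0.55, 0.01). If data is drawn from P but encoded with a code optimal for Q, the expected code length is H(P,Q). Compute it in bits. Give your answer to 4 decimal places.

H(P,Q) = −Σ p·log₂ q.
  −0.04·log₂(0.18) = 0.09896
  −0.24·log₂(0.26) = 0.46642
  −0.47·log₂(0.55) = 0.40537
  −0.25·log₂(0.01) = 1.66096
H(P,Q) = 2.6317 bits.

2.6317 bits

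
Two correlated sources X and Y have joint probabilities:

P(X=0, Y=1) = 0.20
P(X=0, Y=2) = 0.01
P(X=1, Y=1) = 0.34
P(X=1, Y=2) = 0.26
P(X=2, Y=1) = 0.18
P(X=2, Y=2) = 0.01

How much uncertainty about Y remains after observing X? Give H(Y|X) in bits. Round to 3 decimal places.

0.707 bits

Marginals: p(X) = (0.2100, 0.6000, 0.1900), p(Y) = (0.7200, 0.2800).
H(Y|X) = Σ p(X) · H(Y|X=·).
  X=0: p=0.2100, H(Y|X=0) = 0.2762
  X=1: p=0.6000, H(Y|X=1) = 0.9871
  X=2: p=0.1900, H(Y|X=2) = 0.2975
Weighted sum = 0.707 bits.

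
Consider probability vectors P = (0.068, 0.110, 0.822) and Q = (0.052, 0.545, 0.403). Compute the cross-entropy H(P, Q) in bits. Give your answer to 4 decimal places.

H(P,Q) = −Σ p·log₂ q.
  −0.068·log₂(0.052) = 0.29004
  −0.110·log₂(0.545) = 0.09632
  −0.822·log₂(0.403) = 1.07776
H(P,Q) = 1.4641 bits.

1.4641 bits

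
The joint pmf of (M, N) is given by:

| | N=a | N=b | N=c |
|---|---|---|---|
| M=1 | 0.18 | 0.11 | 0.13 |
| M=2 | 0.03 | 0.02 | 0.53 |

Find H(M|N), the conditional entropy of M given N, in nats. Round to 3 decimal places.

Marginals: p(M) = (0.4200, 0.5800), p(N) = (0.2100, 0.1300, 0.6600).
H(M|N) = Σ p(N) · H(M|N=·).
  N=a: p=0.2100, H(M|N=a) = 0.4101
  N=b: p=0.1300, H(M|N=b) = 0.4293
  N=c: p=0.6600, H(M|N=c) = 0.4962
Weighted sum = 0.469 nats.

0.469 nats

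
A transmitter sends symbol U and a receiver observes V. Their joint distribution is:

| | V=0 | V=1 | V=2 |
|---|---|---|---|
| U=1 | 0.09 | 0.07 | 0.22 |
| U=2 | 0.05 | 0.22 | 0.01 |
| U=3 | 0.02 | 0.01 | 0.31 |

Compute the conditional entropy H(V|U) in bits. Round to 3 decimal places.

Marginals: p(U) = (0.3800, 0.2800, 0.3400), p(V) = (0.1600, 0.3000, 0.5400).
H(V|U) = Σ p(U) · H(V|U=·).
  U=1: p=0.3800, H(V|U=1) = 1.3982
  U=2: p=0.2800, H(V|U=2) = 0.8889
  U=3: p=0.3400, H(V|U=3) = 0.5116
Weighted sum = 0.954 bits.

0.954 bits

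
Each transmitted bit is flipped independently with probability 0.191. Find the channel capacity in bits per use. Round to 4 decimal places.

Binary symmetric channel: C = 1 − h₂(ε) where h₂ is the binary entropy function.
h₂(0.191) = −0.191·log₂0.191 − 0.809·log₂0.809 = 0.7036.
C = 1 − 0.7036 = 0.2964 bits per channel use.

0.2964 bits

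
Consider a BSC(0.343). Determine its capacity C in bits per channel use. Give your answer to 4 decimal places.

Binary symmetric channel: C = 1 − h₂(ε) where h₂ is the binary entropy function.
h₂(0.343) = −0.343·log₂0.343 − 0.657·log₂0.657 = 0.9277.
C = 1 − 0.9277 = 0.0723 bits per channel use.

0.0723 bits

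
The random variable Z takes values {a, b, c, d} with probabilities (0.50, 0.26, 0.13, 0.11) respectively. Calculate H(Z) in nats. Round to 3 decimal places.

H(Z) = −Σ p·ln p.
  −(0.50)·ln(0.50) = 0.3466
  −(0.26)·ln(0.26) = 0.3502
  −(0.13)·ln(0.13) = 0.2652
  −(0.11)·ln(0.11) = 0.2428
Sum: 0.3466 + 0.3502 + 0.2652 + 0.2428 = 1.205 nats.

1.205 nats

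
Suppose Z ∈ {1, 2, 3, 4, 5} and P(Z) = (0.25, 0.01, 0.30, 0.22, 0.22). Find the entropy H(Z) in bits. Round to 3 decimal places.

2.049 bits

H(Z) = −Σ p·log₂ p.
  −(0.25)·log₂(0.25) = 0.5000
  −(0.01)·log₂(0.01) = 0.0664
  −(0.30)·log₂(0.30) = 0.5211
  −(0.22)·log₂(0.22) = 0.4806
  −(0.22)·log₂(0.22) = 0.4806
Sum: 0.5000 + 0.0664 + 0.5211 + 0.4806 + 0.4806 = 2.049 bits.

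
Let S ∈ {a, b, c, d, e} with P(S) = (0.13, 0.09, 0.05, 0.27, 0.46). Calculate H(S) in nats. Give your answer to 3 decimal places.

H(S) = −Σ p·ln p.
  −(0.13)·ln(0.13) = 0.2652
  −(0.09)·ln(0.09) = 0.2167
  −(0.05)·ln(0.05) = 0.1498
  −(0.27)·ln(0.27) = 0.3535
  −(0.46)·ln(0.46) = 0.3572
Sum: 0.2652 + 0.2167 + 0.1498 + 0.3535 + 0.3572 = 1.342 nats.

1.342 nats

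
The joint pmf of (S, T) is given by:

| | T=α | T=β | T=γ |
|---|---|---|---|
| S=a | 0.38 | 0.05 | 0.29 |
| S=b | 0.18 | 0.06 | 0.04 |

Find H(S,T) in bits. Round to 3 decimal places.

H(S,T) = −Σ p(x,y)·log₂ p(x,y) over all 6 cells.
  cell (a,α): −0.38·log₂0.38 = 0.5305
  cell (a,β): −0.05·log₂0.05 = 0.2161
  cell (a,γ): −0.29·log₂0.29 = 0.5179
  cell (b,α): −0.18·log₂0.18 = 0.4453
  cell (b,β): −0.06·log₂0.06 = 0.2435
  cell (b,γ): −0.04·log₂0.04 = 0.1858
Sum = 2.139 bits.

2.139 bits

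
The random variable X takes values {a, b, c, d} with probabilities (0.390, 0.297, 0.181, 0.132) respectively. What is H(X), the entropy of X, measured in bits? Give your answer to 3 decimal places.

1.882 bits

H(X) = −Σ p·log₂ p.
  −(0.390)·log₂(0.390) = 0.5298
  −(0.297)·log₂(0.297) = 0.5202
  −(0.181)·log₂(0.181) = 0.4463
  −(0.132)·log₂(0.132) = 0.3856
Sum: 0.5298 + 0.5202 + 0.4463 + 0.3856 = 1.882 bits.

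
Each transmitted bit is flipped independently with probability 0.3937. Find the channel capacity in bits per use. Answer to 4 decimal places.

0.0329 bits

Binary symmetric channel: C = 1 − h₂(ε) where h₂ is the binary entropy function.
h₂(0.3937) = −0.3937·log₂0.3937 − 0.6063·log₂0.6063 = 0.9671.
C = 1 − 0.9671 = 0.0329 bits per channel use.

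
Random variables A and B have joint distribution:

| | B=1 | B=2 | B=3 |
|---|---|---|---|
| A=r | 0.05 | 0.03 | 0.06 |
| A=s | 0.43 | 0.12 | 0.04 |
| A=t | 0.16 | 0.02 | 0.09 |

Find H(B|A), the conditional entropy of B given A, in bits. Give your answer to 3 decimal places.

Marginals: p(A) = (0.1400, 0.5900, 0.2700), p(B) = (0.6400, 0.1700, 0.1900).
H(B|A) = Σ p(A) · H(B|A=·).
  A=r: p=0.1400, H(B|A=r) = 1.5306
  A=s: p=0.5900, H(B|A=s) = 1.0632
  A=t: p=0.2700, H(B|A=t) = 1.2538
Weighted sum = 1.180 bits.

1.180 bits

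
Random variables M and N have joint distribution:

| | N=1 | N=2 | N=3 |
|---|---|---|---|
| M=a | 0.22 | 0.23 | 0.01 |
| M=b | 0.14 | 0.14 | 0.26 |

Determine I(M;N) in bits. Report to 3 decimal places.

0.233 bits

Marginals: p(M) = (0.4600, 0.5400), p(N) = (0.3600, 0.3700, 0.2700).
I(M;N) = Σ p(x,y)·log₂[p(x,y)/(p(x)p(y))].
  (a,1): 0.22·log₂(1.3285) = 0.0902
  (a,2): 0.23·log₂(1.3514) = 0.0999
  (a,3): 0.01·log₂(0.0805) = -0.0363
  (b,1): 0.14·log₂(0.7202) = -0.0663
  (b,2): 0.14·log₂(0.7007) = -0.0718
  (b,3): 0.26·log₂(1.7833) = 0.2170
Sum = 0.233 bits.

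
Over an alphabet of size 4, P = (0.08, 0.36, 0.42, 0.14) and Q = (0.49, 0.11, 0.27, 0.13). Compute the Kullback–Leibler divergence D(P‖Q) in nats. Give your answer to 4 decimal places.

D(P‖Q) = Σ p·ln(p/q).
  0.08·ln(0.08/0.49) = -0.14499
  0.36·ln(0.36/0.11) = 0.42682
  0.42·ln(0.42/0.27) = 0.18557
  0.14·ln(0.14/0.13) = 0.01038
D(P‖Q) = 0.4778 nats.

0.4778 nats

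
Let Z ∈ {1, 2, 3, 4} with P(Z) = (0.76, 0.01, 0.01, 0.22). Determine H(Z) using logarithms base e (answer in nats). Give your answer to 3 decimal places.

H(Z) = −Σ p·ln p.
  −(0.76)·ln(0.76) = 0.2086
  −(0.01)·ln(0.01) = 0.0461
  −(0.01)·ln(0.01) = 0.0461
  −(0.22)·ln(0.22) = 0.3331
Sum: 0.2086 + 0.0461 + 0.0461 + 0.3331 = 0.634 nats.

0.634 nats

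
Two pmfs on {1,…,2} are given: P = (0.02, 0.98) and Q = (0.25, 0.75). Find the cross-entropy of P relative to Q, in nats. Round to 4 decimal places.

0.3097 nats

H(P,Q) = −Σ p·ln q.
  −0.02·ln(0.25) = 0.02773
  −0.98·ln(0.75) = 0.28193
H(P,Q) = 0.3097 nats.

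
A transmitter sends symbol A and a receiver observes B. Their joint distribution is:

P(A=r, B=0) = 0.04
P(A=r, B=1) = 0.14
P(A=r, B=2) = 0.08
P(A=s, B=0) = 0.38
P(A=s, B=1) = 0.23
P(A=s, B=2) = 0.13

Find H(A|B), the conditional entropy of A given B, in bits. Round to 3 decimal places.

Marginals: p(A) = (0.2600, 0.7400), p(B) = (0.4200, 0.3700, 0.2100).
H(A|B) = Σ p(B) · H(A|B=·).
  B=0: p=0.4200, H(A|B=0) = 0.4537
  B=1: p=0.3700, H(A|B=1) = 0.9569
  B=2: p=0.2100, H(A|B=2) = 0.9587
Weighted sum = 0.746 bits.

0.746 bits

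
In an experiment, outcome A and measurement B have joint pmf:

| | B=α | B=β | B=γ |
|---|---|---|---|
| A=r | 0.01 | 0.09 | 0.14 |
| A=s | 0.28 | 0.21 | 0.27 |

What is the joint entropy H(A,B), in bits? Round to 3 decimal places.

H(A,B) = −Σ p(x,y)·log₂ p(x,y) over all 6 cells.
  cell (r,α): −0.01·log₂0.01 = 0.0664
  cell (r,β): −0.09·log₂0.09 = 0.3127
  cell (r,γ): −0.14·log₂0.14 = 0.3971
  cell (s,α): −0.28·log₂0.28 = 0.5142
  cell (s,β): −0.21·log₂0.21 = 0.4728
  cell (s,γ): −0.27·log₂0.27 = 0.5100
Sum = 2.273 bits.

2.273 bits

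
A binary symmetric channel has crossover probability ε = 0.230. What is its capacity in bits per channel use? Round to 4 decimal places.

Binary symmetric channel: C = 1 − h₂(ε) where h₂ is the binary entropy function.
h₂(0.230) = −0.230·log₂0.230 − 0.770·log₂0.770 = 0.7780.
C = 1 − 0.7780 = 0.2220 bits per channel use.

0.2220 bits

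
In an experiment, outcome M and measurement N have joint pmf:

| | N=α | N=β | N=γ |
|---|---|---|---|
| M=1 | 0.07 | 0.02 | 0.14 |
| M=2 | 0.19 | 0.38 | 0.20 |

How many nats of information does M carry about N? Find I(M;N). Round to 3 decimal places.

0.078 nats

Marginals: p(M) = (0.2300, 0.7700), p(N) = (0.2600, 0.4000, 0.3400).
I(M;N) = Σ p(x,y)·ln[p(x,y)/(p(x)p(y))].
  (1,α): 0.07·ln(1.1706) = 0.0110
  (1,β): 0.02·ln(0.2174) = -0.0305
  (1,γ): 0.14·ln(1.7903) = 0.0815
  (2,α): 0.19·ln(0.9491) = -0.0099
  (2,β): 0.38·ln(1.2338) = 0.0798
  (2,γ): 0.20·ln(0.7639) = -0.0539
Sum = 0.078 nats.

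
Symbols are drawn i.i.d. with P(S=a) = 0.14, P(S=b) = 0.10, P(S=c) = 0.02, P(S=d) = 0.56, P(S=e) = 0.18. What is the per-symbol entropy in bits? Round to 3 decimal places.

1.756 bits

H(S) = −Σ p·log₂ p.
  −(0.14)·log₂(0.14) = 0.3971
  −(0.10)·log₂(0.10) = 0.3322
  −(0.02)·log₂(0.02) = 0.1129
  −(0.56)·log₂(0.56) = 0.4684
  −(0.18)·log₂(0.18) = 0.4453
Sum: 0.3971 + 0.3322 + 0.1129 + 0.4684 + 0.4453 = 1.756 bits.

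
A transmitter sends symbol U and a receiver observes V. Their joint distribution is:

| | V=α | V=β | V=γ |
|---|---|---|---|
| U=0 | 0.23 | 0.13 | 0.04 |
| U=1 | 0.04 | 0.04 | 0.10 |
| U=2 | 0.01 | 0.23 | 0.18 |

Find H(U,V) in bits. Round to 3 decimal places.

2.759 bits

H(U,V) = −Σ p(x,y)·log₂ p(x,y) over all 9 cells.
  cell (0,α): −0.23·log₂0.23 = 0.4877
  cell (0,β): −0.13·log₂0.13 = 0.3826
  cell (0,γ): −0.04·log₂0.04 = 0.1858
  cell (1,α): −0.04·log₂0.04 = 0.1858
  cell (1,β): −0.04·log₂0.04 = 0.1858
  cell (1,γ): −0.10·log₂0.10 = 0.3322
  cell (2,α): −0.01·log₂0.01 = 0.0664
  cell (2,β): −0.23·log₂0.23 = 0.4877
  cell (2,γ): −0.18·log₂0.18 = 0.4453
Sum = 2.759 bits.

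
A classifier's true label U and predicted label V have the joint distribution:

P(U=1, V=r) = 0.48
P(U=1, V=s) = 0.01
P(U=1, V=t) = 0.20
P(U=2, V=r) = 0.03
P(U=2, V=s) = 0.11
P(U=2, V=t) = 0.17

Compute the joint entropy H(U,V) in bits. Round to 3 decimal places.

1.976 bits

H(U,V) = −Σ p(x,y)·log₂ p(x,y) over all 6 cells.
  cell (1,r): −0.48·log₂0.48 = 0.5083
  cell (1,s): −0.01·log₂0.01 = 0.0664
  cell (1,t): −0.20·log₂0.20 = 0.4644
  cell (2,r): −0.03·log₂0.03 = 0.1518
  cell (2,s): −0.11·log₂0.11 = 0.3503
  cell (2,t): −0.17·log₂0.17 = 0.4346
Sum = 1.976 bits.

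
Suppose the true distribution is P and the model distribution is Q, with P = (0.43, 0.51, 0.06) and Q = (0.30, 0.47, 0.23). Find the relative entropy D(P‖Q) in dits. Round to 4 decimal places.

0.0503 dits

D(P‖Q) = Σ p·log₁₀(p/q).
  0.43·log₁₀(0.43/0.30) = 0.06723
  0.51·log₁₀(0.51/0.47) = 0.01809
  0.06·log₁₀(0.06/0.23) = -0.03501
D(P‖Q) = 0.0503 dits.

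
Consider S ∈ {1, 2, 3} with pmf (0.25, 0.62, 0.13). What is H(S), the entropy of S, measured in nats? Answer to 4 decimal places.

0.9082 nats

H(S) = −Σ p·ln p.
  −(0.25)·ln(0.25) = 0.34657
  −(0.62)·ln(0.62) = 0.29638
  −(0.13)·ln(0.13) = 0.26523
Sum: 0.34657 + 0.29638 + 0.26523 = 0.9082 nats.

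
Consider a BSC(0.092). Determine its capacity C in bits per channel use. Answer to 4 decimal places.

0.5569 bits

Binary symmetric channel: C = 1 − h₂(ε) where h₂ is the binary entropy function.
h₂(0.092) = −0.092·log₂0.092 − 0.908·log₂0.908 = 0.4431.
C = 1 − 0.4431 = 0.5569 bits per channel use.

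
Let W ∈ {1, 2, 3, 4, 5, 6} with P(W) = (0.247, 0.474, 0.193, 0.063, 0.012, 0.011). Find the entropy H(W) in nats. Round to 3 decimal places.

H(W) = −Σ p·ln p.
  −(0.247)·ln(0.247) = 0.3454
  −(0.474)·ln(0.474) = 0.3539
  −(0.193)·ln(0.193) = 0.3175
  −(0.063)·ln(0.063) = 0.1742
  −(0.012)·ln(0.012) = 0.0531
  −(0.011)·ln(0.011) = 0.0496
Sum: 0.3454 + 0.3539 + 0.3175 + 0.1742 + 0.0531 + 0.0496 = 1.294 nats.

1.294 nats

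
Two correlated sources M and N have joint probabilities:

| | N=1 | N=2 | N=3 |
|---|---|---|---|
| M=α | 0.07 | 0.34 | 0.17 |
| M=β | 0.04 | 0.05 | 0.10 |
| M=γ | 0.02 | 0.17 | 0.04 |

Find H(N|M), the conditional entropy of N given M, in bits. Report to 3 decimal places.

Marginals: p(M) = (0.5800, 0.1900, 0.2300), p(N) = (0.1300, 0.5600, 0.3100).
H(N|M) = Σ p(M) · H(N|M=·).
  M=α: p=0.5800, H(N|M=α) = 1.3388
  M=β: p=0.1900, H(N|M=β) = 1.4675
  M=γ: p=0.2300, H(N|M=γ) = 1.0676
Weighted sum = 1.301 bits.

1.301 bits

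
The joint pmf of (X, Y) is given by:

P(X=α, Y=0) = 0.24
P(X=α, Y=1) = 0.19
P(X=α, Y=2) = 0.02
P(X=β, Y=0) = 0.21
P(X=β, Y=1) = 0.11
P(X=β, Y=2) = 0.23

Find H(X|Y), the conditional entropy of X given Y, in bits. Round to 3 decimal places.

0.834 bits

Marginals: p(X) = (0.4500, 0.5500), p(Y) = (0.4500, 0.3000, 0.2500).
H(X|Y) = Σ p(Y) · H(X|Y=·).
  Y=0: p=0.4500, H(X|Y=0) = 0.9968
  Y=1: p=0.3000, H(X|Y=1) = 0.9481
  Y=2: p=0.2500, H(X|Y=2) = 0.4022
Weighted sum = 0.834 bits.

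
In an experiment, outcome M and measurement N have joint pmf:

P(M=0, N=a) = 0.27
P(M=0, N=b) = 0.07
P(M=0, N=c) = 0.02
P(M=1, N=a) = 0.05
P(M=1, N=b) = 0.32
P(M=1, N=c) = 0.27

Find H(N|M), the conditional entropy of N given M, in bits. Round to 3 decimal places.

Chain rule: H(N|M) = H(M,N) − H(M).
Marginals: p(M) = (0.3600, 0.6400), p(N) = (0.3200, 0.3900, 0.2900).
H(M,N) = 2.1436 bits; H(M) = 0.9427 bits.
H(N|M) = 2.1436 − 0.9427 = 1.201 bits.

1.201 bits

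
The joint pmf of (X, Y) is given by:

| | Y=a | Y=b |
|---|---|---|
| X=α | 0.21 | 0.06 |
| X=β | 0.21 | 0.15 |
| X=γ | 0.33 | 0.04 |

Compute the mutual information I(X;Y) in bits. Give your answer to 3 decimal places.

Marginals: p(X) = (0.2700, 0.3600, 0.3700), p(Y) = (0.7500, 0.2500).
I(X;Y) = H(X) + H(Y) − H(X,Y).
H(X) = 1.5714, H(Y) = 0.8113, H(X,Y) = 2.3133.
I(X;Y) = 1.5714 + 0.8113 − 2.3133 = 0.069 bits.

0.069 bits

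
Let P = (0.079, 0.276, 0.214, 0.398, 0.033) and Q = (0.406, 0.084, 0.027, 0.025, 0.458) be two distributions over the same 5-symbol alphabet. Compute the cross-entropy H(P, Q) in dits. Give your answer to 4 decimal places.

1.3123 dits

H(P,Q) = −Σ p·log₁₀ q.
  −0.079·log₁₀(0.406) = 0.03093
  −0.276·log₁₀(0.084) = 0.29690
  −0.214·log₁₀(0.027) = 0.33569
  −0.398·log₁₀(0.025) = 0.63762
  −0.033·log₁₀(0.458) = 0.01119
H(P,Q) = 1.3123 dits.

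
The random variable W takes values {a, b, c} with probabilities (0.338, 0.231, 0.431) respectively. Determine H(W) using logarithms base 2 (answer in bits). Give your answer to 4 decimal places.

1.5406 bits

H(W) = −Σ p·log₂ p.
  −(0.338)·log₂(0.338) = 0.52894
  −(0.231)·log₂(0.231) = 0.48834
  −(0.431)·log₂(0.431) = 0.52334
Sum: 0.52894 + 0.48834 + 0.52334 = 1.5406 bits.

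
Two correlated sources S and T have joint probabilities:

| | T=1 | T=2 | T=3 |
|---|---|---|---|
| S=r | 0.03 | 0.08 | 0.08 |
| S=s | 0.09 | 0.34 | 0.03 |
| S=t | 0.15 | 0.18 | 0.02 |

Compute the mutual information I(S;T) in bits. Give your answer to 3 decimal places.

Marginals: p(S) = (0.1900, 0.4600, 0.3500), p(T) = (0.2700, 0.6000, 0.1300).
I(S;T) = Σ p(x,y)·log₂[p(x,y)/(p(x)p(y))].
  (r,1): 0.03·log₂(0.5848) = -0.0232
  (r,2): 0.08·log₂(0.7018) = -0.0409
  (r,3): 0.08·log₂(3.2389) = 0.1356
  (s,1): 0.09·log₂(0.7246) = -0.0418
  (s,2): 0.34·log₂(1.2319) = 0.1023
  (s,3): 0.03·log₂(0.5017) = -0.0299
  (t,1): 0.15·log₂(1.5873) = 0.1000
  (t,2): 0.18·log₂(0.8571) = -0.0400
  (t,3): 0.02·log₂(0.4396) = -0.0237
Sum = 0.138 bits.

0.138 bits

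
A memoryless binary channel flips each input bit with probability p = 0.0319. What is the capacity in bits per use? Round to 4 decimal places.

Binary symmetric channel: C = 1 − h₂(ε) where h₂ is the binary entropy function.
h₂(0.0319) = −0.0319·log₂0.0319 − 0.9681·log₂0.9681 = 0.2038.
C = 1 − 0.2038 = 0.7962 bits per channel use.

0.7962 bits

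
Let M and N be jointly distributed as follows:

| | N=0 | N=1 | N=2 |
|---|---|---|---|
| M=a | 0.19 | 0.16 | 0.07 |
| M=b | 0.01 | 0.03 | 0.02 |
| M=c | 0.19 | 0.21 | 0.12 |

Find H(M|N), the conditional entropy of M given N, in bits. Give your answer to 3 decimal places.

Marginals: p(M) = (0.4200, 0.0600, 0.5200), p(N) = (0.3900, 0.4000, 0.2100).
H(M|N) = Σ p(N) · H(M|N=·).
  N=0: p=0.3900, H(M|N=0) = 1.1464
  N=1: p=0.4000, H(M|N=1) = 1.2971
  N=2: p=0.2100, H(M|N=2) = 1.3127
Weighted sum = 1.242 bits.

1.242 bits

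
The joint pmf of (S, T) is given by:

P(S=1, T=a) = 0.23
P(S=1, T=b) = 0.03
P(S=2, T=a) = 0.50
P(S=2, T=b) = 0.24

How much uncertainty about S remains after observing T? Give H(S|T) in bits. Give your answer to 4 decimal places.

Chain rule: H(S|T) = H(S,T) − H(T).
Marginals: p(S) = (0.2600, 0.7400), p(T) = (0.7300, 0.2700).
H(S,T) = 1.6336 bits; H(T) = 0.8415 bits.
H(S|T) = 1.6336 − 0.8415 = 0.7921 bits.

0.7921 bits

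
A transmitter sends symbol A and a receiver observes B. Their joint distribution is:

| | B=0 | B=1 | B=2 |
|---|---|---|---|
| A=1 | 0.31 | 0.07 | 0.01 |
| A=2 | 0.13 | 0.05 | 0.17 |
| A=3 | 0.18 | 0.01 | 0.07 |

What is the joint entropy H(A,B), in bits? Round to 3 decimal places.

H(A,B) = −Σ p(x,y)·log₂ p(x,y) over all 9 cells.
  cell (1,0): −0.31·log₂0.31 = 0.5238
  cell (1,1): −0.07·log₂0.07 = 0.2686
  cell (1,2): −0.01·log₂0.01 = 0.0664
  cell (2,0): −0.13·log₂0.13 = 0.3826
  cell (2,1): −0.05·log₂0.05 = 0.2161
  cell (2,2): −0.17·log₂0.17 = 0.4346
  cell (3,0): −0.18·log₂0.18 = 0.4453
  cell (3,1): −0.01·log₂0.01 = 0.0664
  cell (3,2): −0.07·log₂0.07 = 0.2686
Sum = 2.672 bits.

2.672 bits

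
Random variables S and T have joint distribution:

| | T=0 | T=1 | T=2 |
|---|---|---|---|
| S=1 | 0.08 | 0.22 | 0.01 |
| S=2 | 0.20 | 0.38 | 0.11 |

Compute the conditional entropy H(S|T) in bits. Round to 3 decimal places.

0.860 bits

Chain rule: H(S|T) = H(S,T) − H(T).
Marginals: p(S) = (0.3100, 0.6900), p(T) = (0.2800, 0.6000, 0.1200).
H(S,T) = 2.1836 bits; H(T) = 1.3235 bits.
H(S|T) = 2.1836 − 1.3235 = 0.860 bits.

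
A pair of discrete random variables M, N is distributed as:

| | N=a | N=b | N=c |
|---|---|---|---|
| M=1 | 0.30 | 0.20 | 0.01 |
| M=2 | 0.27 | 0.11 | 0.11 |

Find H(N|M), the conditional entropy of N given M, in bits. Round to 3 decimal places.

1.263 bits

Marginals: p(M) = (0.5100, 0.4900), p(N) = (0.5700, 0.3100, 0.1200).
H(N|M) = Σ p(M) · H(N|M=·).
  M=1: p=0.5100, H(N|M=1) = 1.0911
  M=2: p=0.4900, H(N|M=2) = 1.4415
Weighted sum = 1.263 bits.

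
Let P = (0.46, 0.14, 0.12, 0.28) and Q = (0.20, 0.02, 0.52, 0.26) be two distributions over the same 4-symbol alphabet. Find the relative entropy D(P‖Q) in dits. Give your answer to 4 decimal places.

0.2173 dits

D(P‖Q) = Σ p·log₁₀(p/q).
  0.46·log₁₀(0.46/0.20) = 0.16639
  0.14·log₁₀(0.14/0.02) = 0.11831
  0.12·log₁₀(0.12/0.52) = -0.07642
  0.28·log₁₀(0.28/0.26) = 0.00901
D(P‖Q) = 0.2173 dits.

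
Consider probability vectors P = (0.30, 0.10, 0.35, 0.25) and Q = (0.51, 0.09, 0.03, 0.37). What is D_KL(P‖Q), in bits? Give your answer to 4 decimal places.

0.8847 bits

D(P‖Q) = Σ p·log₂(p/q).
  0.30·log₂(0.30/0.51) = -0.22966
  0.10·log₂(0.10/0.09) = 0.01520
  0.35·log₂(0.35/0.03) = 1.24051
  0.25·log₂(0.25/0.37) = -0.14140
D(P‖Q) = 0.8847 bits.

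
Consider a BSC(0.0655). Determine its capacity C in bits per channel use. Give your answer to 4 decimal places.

Binary symmetric channel: C = 1 − h₂(ε) where h₂ is the binary entropy function.
h₂(0.0655) = −0.0655·log₂0.0655 − 0.9345·log₂0.9345 = 0.3489.
C = 1 − 0.3489 = 0.6511 bits per channel use.

0.6511 bits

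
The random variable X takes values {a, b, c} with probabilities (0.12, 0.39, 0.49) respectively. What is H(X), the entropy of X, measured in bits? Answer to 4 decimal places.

1.4011 bits

H(X) = −Σ p·log₂ p.
  −(0.12)·log₂(0.12) = 0.36707
  −(0.39)·log₂(0.39) = 0.52980
  −(0.49)·log₂(0.49) = 0.50428
Sum: 0.36707 + 0.52980 + 0.50428 = 1.4011 bits.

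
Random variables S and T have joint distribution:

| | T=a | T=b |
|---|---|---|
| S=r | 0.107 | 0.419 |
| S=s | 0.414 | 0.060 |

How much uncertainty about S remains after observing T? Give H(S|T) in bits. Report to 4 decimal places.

Chain rule: H(S|T) = H(S,T) − H(T).
Marginals: p(S) = (0.5260, 0.4740), p(T) = (0.5210, 0.4790).
H(S,T) = 1.6411 bits; H(T) = 0.9987 bits.
H(S|T) = 1.6411 − 0.9987 = 0.6424 bits.

0.6424 bits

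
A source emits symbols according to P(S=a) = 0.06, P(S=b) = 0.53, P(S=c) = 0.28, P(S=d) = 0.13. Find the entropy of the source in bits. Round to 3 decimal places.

H(S) = −Σ p·log₂ p.
  −(0.06)·log₂(0.06) = 0.2435
  −(0.53)·log₂(0.53) = 0.4854
  −(0.28)·log₂(0.28) = 0.5142
  −(0.13)·log₂(0.13) = 0.3826
Sum: 0.2435 + 0.4854 + 0.5142 + 0.3826 = 1.626 bits.

1.626 bits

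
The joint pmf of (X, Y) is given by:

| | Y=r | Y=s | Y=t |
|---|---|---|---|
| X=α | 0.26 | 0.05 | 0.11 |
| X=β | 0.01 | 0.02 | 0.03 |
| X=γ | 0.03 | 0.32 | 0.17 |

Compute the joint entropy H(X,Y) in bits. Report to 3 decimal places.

2.515 bits

H(X,Y) = −Σ p(x,y)·log₂ p(x,y) over all 9 cells.
  cell (α,r): −0.26·log₂0.26 = 0.5053
  cell (α,s): −0.05·log₂0.05 = 0.2161
  cell (α,t): −0.11·log₂0.11 = 0.3503
  cell (β,r): −0.01·log₂0.01 = 0.0664
  cell (β,s): −0.02·log₂0.02 = 0.1129
  cell (β,t): −0.03·log₂0.03 = 0.1518
  cell (γ,r): −0.03·log₂0.03 = 0.1518
  cell (γ,s): −0.32·log₂0.32 = 0.5260
  cell (γ,t): −0.17·log₂0.17 = 0.4346
Sum = 2.515 bits.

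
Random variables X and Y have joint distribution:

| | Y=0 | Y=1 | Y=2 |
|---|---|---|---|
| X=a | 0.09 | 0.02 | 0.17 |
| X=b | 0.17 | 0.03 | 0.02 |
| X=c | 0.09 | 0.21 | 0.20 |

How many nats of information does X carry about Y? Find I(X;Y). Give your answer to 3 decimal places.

0.174 nats

Marginals: p(X) = (0.2800, 0.2200, 0.5000), p(Y) = (0.3500, 0.2600, 0.3900).
I(X;Y) = Σ p(x,y)·ln[p(x,y)/(p(x)p(y))].
  (a,0): 0.09·ln(0.9184) = -0.0077
  (a,1): 0.02·ln(0.2747) = -0.0258
  (a,2): 0.17·ln(1.5568) = 0.0752
  (b,0): 0.17·ln(2.2078) = 0.1346
  (b,1): 0.03·ln(0.5245) = -0.0194
  (b,2): 0.02·ln(0.2331) = -0.0291
  (c,0): 0.09·ln(0.5143) = -0.0598
  (c,1): 0.21·ln(1.6154) = 0.1007
  (c,2): 0.20·ln(1.0256) = 0.0051
Sum = 0.174 nats.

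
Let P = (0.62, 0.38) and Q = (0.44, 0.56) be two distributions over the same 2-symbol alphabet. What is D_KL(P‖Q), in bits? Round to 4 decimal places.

0.0942 bits

D(P‖Q) = Σ p·log₂(p/q).
  0.62·log₂(0.62/0.44) = 0.30675
  0.38·log₂(0.38/0.56) = -0.21258
D(P‖Q) = 0.0942 bits.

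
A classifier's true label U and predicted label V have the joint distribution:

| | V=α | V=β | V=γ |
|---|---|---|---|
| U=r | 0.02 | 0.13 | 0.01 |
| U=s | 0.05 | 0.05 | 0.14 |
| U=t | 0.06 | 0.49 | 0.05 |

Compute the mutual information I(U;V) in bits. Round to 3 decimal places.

0.238 bits

Marginals: p(U) = (0.1600, 0.2400, 0.6000), p(V) = (0.1300, 0.6700, 0.2000).
I(U;V) = H(U) + H(V) − H(U,V).
H(U) = 1.3593, H(V) = 1.2341, H(U,V) = 2.3552.
I(U;V) = 1.3593 + 1.2341 − 2.3552 = 0.238 bits.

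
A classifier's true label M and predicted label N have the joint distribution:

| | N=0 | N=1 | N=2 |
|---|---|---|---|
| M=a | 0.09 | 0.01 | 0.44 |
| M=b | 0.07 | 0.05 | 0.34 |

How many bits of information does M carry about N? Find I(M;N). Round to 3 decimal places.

0.027 bits

Marginals: p(M) = (0.5400, 0.4600), p(N) = (0.1600, 0.0600, 0.7800).
I(M;N) = H(M) + H(N) − H(M,N).
H(M) = 0.9954, H(N) = 0.9461, H(M,N) = 1.9141.
I(M;N) = 0.9954 + 0.9461 − 1.9141 = 0.027 bits.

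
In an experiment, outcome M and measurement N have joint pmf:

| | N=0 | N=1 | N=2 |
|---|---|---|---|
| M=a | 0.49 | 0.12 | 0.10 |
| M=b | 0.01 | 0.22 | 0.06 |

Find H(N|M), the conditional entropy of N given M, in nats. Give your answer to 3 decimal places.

0.780 nats

Marginals: p(M) = (0.7100, 0.2900), p(N) = (0.5000, 0.3400, 0.1600).
H(N|M) = Σ p(M) · H(N|M=·).
  M=a: p=0.7100, H(N|M=a) = 0.8325
  M=b: p=0.2900, H(N|M=b) = 0.6517
Weighted sum = 0.780 nats.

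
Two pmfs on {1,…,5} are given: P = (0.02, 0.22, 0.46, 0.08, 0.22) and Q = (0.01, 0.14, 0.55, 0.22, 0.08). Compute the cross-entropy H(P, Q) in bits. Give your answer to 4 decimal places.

H(P,Q) = −Σ p·log₂ q.
  −0.02·log₂(0.01) = 0.13288
  −0.22·log₂(0.14) = 0.62403
  −0.46·log₂(0.55) = 0.39675
  −0.08·log₂(0.22) = 0.17475
  −0.22·log₂(0.08) = 0.80165
H(P,Q) = 2.1301 bits.

2.1301 bits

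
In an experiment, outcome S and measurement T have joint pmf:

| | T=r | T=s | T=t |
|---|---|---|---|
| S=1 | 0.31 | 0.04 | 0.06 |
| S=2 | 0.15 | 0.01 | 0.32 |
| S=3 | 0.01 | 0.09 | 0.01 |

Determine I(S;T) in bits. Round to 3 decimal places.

0.423 bits

Marginals: p(S) = (0.4100, 0.4800, 0.1100), p(T) = (0.4700, 0.1400, 0.3900).
I(S;T) = Σ p(x,y)·log₂[p(x,y)/(p(x)p(y))].
  (1,r): 0.31·log₂(1.6087) = 0.2126
  (1,s): 0.04·log₂(0.6969) = -0.0208
  (1,t): 0.06·log₂(0.3752) = -0.0848
  (2,r): 0.15·log₂(0.6649) = -0.0883
  (2,s): 0.01·log₂(0.1488) = -0.0275
  (2,t): 0.32·log₂(1.7094) = 0.2475
  (3,r): 0.01·log₂(0.1934) = -0.0237
  (3,s): 0.09·log₂(5.8442) = 0.2292
  (3,t): 0.01·log₂(0.2331) = -0.0210
Sum = 0.423 bits.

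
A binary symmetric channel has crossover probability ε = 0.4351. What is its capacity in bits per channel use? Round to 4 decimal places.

0.0122 bits

Binary symmetric channel: C = 1 − h₂(ε) where h₂ is the binary entropy function.
h₂(0.4351) = −0.4351·log₂0.4351 − 0.5649·log₂0.5649 = 0.9878.
C = 1 − 0.9878 = 0.0122 bits per channel use.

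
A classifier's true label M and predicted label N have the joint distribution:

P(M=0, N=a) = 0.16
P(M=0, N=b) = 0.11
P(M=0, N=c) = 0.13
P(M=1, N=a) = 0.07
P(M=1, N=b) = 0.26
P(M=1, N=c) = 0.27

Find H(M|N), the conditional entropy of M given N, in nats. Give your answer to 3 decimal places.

0.619 nats

Chain rule: H(M|N) = H(M,N) − H(N).
Marginals: p(M) = (0.4000, 0.6000), p(N) = (0.2300, 0.3700, 0.4000).
H(M,N) = 1.6911 nats; H(N) = 1.0724 nats.
H(M|N) = 1.6911 − 1.0724 = 0.619 nats.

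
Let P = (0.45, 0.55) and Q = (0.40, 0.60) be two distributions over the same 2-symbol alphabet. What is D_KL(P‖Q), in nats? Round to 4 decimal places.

0.0051 nats

D(P‖Q) = Σ p·ln(p/q).
  0.45·ln(0.45/0.40) = 0.05300
  0.55·ln(0.55/0.60) = -0.04786
D(P‖Q) = 0.0051 nats.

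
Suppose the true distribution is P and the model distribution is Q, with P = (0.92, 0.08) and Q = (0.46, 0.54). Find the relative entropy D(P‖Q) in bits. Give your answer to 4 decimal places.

D(P‖Q) = Σ p·log₂(p/q).
  0.92·log₂(0.92/0.46) = 0.92000
  0.08·log₂(0.08/0.54) = -0.22039
D(P‖Q) = 0.6996 bits.

0.6996 bits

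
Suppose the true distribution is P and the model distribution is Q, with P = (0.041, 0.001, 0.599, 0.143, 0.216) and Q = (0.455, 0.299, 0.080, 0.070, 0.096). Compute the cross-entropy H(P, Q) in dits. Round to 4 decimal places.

1.0566 dits

H(P,Q) = −Σ p·log₁₀ q.
  −0.041·log₁₀(0.455) = 0.01402
  −0.001·log₁₀(0.299) = 0.00052
  −0.599·log₁₀(0.080) = 0.65705
  −0.143·log₁₀(0.070) = 0.16515
  −0.216·log₁₀(0.096) = 0.21983
H(P,Q) = 1.0566 dits.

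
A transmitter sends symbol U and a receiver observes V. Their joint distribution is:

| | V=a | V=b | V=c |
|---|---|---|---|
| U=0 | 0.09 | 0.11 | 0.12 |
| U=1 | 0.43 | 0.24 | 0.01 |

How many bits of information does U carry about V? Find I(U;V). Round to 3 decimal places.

0.194 bits

Marginals: p(U) = (0.3200, 0.6800), p(V) = (0.5200, 0.3500, 0.1300).
I(U;V) = H(U) + H(V) − H(U,V).
H(U) = 0.9044, H(V) = 1.4033, H(U,V) = 2.1141.
I(U;V) = 0.9044 + 1.4033 − 2.1141 = 0.194 bits.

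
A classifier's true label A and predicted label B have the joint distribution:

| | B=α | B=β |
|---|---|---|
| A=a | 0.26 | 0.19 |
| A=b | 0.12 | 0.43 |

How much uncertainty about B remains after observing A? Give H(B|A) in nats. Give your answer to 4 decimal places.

0.5950 nats

Marginals: p(A) = (0.4500, 0.5500), p(B) = (0.3800, 0.6200).
H(B|A) = Σ p(A) · H(B|A=·).
  A=a: p=0.4500, H(B|A=a) = 0.6810
  A=b: p=0.5500, H(B|A=b) = 0.5246
Weighted sum = 0.5950 nats.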